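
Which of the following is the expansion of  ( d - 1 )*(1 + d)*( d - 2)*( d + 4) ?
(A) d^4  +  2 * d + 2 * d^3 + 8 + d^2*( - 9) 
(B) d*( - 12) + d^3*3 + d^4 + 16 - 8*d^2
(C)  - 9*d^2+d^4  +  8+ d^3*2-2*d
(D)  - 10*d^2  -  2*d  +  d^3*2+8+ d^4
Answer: C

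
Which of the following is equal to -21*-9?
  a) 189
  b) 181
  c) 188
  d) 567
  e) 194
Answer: a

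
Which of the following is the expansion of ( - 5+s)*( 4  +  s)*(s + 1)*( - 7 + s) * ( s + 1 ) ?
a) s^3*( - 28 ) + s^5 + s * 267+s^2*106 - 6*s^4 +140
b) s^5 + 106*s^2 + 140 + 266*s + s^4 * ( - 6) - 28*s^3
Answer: a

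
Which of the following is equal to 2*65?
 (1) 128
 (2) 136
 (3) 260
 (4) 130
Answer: 4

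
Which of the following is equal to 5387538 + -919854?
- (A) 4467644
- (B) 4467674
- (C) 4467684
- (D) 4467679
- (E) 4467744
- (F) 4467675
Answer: C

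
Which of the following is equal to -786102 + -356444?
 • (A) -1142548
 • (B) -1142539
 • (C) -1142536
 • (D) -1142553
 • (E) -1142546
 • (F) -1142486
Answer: E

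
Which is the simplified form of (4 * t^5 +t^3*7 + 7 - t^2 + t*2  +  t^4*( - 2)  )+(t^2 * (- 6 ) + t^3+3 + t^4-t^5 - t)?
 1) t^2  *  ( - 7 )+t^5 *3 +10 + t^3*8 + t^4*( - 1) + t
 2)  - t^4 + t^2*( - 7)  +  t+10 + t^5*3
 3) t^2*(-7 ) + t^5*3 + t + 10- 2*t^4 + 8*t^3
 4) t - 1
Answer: 1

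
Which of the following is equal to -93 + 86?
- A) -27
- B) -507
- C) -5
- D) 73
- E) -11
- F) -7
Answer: F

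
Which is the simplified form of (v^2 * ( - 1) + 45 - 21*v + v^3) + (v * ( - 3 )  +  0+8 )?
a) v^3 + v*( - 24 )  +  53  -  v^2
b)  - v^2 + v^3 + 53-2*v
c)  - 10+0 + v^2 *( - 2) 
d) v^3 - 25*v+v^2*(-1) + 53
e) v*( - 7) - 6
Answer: a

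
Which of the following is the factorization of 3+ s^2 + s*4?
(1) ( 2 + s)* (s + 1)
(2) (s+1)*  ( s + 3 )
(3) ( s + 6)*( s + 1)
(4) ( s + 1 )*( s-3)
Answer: 2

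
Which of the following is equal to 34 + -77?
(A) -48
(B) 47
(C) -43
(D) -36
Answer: C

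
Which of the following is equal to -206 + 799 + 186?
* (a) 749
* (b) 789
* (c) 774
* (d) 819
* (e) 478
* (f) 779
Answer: f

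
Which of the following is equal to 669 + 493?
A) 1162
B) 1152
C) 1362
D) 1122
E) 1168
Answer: A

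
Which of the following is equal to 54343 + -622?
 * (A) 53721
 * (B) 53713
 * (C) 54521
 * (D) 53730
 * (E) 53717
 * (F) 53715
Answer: A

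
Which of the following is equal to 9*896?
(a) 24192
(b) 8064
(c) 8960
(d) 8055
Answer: b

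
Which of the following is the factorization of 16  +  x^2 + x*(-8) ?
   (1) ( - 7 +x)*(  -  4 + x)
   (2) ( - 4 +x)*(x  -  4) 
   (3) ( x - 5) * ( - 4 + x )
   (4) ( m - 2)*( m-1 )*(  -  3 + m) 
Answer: 2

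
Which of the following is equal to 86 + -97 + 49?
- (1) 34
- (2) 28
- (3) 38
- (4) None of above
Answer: 3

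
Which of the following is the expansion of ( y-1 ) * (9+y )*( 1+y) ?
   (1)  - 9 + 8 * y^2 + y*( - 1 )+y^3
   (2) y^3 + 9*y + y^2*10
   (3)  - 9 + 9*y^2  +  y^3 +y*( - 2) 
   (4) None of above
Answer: 4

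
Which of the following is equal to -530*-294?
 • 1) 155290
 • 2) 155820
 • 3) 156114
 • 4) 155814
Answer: 2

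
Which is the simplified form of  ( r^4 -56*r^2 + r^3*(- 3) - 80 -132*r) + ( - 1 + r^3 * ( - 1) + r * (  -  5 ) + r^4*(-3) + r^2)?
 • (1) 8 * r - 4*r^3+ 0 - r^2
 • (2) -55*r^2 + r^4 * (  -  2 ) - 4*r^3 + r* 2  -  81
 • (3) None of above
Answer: 3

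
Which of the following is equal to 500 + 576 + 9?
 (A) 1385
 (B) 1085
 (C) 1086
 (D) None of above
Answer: B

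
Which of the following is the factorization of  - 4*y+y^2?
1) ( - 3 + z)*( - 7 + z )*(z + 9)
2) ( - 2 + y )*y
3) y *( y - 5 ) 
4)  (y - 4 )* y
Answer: 4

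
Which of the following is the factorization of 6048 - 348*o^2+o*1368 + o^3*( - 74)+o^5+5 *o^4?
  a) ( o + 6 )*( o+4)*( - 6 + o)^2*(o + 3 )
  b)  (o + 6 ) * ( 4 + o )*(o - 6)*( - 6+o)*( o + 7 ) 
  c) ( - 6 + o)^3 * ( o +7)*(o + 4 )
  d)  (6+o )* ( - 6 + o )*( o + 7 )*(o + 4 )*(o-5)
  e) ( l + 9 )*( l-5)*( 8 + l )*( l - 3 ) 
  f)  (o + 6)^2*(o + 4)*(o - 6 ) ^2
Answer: b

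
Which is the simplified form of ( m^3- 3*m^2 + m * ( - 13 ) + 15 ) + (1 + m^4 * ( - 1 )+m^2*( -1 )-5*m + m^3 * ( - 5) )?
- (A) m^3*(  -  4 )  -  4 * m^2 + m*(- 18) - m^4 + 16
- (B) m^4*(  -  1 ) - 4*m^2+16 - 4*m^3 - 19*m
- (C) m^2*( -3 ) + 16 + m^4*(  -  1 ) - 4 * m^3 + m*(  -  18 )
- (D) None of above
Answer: A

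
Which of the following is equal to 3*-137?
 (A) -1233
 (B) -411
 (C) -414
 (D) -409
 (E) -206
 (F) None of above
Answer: B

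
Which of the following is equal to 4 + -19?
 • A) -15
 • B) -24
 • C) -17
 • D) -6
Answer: A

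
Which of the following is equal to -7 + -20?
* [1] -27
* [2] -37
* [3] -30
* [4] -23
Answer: 1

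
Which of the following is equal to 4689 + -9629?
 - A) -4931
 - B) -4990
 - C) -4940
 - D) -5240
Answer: C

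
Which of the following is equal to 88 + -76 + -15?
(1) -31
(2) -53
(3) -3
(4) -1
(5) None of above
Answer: 3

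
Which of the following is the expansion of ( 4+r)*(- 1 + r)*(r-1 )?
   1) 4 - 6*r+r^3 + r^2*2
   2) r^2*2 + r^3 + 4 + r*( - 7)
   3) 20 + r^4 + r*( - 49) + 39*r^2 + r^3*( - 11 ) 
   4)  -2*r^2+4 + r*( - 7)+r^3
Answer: 2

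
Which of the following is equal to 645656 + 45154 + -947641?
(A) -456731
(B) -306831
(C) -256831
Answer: C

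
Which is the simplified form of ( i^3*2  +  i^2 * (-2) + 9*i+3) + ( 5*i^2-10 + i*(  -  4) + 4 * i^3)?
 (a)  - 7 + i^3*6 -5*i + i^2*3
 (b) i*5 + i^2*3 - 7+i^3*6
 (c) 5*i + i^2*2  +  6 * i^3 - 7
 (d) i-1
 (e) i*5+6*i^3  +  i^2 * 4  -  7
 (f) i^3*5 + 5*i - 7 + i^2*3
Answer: b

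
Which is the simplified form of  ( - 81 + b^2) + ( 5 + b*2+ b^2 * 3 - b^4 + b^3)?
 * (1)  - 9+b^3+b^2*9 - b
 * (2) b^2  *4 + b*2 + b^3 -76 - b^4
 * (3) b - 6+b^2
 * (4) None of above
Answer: 2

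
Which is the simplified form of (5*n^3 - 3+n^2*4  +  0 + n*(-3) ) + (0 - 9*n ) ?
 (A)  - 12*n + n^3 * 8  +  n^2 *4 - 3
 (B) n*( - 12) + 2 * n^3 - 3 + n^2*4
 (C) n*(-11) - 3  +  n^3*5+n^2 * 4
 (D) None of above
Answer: D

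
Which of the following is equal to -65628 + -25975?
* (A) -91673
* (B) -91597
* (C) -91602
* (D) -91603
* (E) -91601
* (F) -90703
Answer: D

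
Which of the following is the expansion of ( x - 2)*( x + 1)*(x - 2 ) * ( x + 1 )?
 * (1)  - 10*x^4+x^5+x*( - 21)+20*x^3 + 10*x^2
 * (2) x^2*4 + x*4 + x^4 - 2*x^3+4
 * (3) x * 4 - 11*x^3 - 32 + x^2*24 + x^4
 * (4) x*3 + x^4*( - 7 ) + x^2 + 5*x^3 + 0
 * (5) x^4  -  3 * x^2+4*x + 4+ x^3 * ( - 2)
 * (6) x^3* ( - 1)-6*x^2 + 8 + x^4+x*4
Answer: 5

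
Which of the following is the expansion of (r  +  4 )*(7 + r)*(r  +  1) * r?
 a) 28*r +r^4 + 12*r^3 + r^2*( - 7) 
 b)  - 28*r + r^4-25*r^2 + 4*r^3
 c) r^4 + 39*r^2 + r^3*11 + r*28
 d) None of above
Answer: d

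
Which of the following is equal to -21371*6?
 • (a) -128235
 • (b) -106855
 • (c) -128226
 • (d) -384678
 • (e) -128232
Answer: c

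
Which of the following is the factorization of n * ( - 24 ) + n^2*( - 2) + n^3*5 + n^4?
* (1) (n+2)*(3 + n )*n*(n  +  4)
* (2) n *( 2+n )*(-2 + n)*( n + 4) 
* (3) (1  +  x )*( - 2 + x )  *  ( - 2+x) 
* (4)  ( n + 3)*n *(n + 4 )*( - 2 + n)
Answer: 4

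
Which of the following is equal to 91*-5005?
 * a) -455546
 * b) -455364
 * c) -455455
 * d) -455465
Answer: c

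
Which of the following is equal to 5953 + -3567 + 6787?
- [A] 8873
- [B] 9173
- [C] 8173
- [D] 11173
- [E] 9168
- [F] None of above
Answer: B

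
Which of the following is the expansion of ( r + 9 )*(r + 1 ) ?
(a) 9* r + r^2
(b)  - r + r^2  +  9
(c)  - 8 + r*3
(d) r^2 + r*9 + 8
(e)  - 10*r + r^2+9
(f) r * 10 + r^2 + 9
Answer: f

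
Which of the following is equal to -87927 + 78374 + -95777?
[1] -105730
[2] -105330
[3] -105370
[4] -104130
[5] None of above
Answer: 2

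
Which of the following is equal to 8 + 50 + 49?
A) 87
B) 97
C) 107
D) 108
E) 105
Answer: C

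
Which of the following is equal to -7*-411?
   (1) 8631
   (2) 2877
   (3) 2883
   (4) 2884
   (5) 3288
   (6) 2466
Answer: 2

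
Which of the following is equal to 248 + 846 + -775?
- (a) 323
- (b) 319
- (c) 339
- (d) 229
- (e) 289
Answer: b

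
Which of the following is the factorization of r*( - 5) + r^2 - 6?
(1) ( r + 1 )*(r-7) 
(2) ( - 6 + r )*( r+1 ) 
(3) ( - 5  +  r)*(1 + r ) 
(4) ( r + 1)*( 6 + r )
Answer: 2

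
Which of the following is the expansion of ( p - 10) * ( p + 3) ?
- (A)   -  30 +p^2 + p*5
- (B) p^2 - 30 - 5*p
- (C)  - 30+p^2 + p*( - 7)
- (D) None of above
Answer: C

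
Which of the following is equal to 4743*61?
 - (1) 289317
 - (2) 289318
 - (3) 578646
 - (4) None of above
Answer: 4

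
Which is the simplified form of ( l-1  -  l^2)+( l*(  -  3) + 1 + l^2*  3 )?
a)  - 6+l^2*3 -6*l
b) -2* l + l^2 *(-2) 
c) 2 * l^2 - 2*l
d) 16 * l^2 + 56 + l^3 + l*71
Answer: c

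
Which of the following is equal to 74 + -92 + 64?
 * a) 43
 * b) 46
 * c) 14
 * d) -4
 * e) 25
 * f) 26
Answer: b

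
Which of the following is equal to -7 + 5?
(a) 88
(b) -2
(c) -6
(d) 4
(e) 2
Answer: b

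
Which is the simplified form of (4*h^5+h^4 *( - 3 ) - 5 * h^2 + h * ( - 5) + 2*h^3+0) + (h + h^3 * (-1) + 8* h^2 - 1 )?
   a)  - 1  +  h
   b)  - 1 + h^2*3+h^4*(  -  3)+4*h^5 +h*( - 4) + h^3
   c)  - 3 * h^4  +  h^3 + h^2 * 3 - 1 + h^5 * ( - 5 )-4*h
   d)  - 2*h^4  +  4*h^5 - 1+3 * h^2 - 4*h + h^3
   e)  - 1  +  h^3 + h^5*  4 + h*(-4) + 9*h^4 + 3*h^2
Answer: b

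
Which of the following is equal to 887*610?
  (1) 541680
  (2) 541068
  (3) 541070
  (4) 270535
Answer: 3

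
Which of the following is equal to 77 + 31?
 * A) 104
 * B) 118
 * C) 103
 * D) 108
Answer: D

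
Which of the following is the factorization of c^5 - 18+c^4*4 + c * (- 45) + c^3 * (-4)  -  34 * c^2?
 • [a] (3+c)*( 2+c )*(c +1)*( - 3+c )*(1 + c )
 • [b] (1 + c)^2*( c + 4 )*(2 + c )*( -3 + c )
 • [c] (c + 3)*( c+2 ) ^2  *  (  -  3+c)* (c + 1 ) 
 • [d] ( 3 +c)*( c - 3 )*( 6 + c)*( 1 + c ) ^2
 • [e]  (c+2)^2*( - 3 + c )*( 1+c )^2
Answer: a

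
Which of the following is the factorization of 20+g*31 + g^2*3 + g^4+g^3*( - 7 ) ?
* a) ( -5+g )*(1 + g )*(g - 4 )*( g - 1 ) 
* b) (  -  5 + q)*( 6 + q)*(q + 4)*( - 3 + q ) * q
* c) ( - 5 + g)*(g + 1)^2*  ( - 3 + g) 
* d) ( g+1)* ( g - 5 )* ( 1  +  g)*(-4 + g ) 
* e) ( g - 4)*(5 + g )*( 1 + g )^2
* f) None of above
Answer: d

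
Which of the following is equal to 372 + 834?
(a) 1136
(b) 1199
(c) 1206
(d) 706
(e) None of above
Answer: c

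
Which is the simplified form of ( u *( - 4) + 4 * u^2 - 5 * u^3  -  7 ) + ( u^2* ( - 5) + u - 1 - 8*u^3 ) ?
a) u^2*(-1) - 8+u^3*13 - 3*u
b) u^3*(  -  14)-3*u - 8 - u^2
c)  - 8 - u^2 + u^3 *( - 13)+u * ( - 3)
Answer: c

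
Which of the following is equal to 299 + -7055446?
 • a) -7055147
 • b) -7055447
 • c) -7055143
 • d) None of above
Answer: a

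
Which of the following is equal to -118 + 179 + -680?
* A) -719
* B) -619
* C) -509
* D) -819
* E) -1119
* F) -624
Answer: B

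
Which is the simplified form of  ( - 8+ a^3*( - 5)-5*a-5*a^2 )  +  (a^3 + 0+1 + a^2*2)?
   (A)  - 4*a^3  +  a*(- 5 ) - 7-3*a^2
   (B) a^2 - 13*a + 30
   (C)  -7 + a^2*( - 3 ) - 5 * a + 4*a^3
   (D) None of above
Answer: A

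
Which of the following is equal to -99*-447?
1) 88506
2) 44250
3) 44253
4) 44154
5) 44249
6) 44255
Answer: 3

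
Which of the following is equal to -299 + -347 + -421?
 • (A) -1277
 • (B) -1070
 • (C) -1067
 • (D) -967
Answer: C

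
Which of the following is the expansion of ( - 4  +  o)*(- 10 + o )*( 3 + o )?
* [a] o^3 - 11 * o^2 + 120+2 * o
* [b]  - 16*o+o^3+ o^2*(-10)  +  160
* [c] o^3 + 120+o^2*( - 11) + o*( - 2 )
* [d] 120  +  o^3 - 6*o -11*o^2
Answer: c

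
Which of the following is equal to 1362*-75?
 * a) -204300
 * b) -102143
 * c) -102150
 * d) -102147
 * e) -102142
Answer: c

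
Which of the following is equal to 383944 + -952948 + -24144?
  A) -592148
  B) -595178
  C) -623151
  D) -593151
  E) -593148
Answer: E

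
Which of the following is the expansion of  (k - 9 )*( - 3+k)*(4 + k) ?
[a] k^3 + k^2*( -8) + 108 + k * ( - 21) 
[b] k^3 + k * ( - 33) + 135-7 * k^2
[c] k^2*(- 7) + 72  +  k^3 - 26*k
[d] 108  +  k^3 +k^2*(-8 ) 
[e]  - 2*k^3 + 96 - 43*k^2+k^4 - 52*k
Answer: a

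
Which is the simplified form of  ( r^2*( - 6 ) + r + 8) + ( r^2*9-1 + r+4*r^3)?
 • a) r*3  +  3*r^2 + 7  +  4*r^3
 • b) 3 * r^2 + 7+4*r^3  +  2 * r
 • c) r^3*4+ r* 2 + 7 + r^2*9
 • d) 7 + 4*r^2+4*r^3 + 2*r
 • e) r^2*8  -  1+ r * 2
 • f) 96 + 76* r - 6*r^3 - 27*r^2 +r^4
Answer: b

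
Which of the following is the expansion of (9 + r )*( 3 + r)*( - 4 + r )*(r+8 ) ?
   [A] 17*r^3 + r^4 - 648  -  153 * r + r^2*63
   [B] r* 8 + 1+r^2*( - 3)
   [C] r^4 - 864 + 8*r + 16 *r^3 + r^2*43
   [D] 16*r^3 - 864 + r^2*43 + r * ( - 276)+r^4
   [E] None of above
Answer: D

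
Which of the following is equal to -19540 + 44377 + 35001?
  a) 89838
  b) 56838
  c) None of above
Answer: c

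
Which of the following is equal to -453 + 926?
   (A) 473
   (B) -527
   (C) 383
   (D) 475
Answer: A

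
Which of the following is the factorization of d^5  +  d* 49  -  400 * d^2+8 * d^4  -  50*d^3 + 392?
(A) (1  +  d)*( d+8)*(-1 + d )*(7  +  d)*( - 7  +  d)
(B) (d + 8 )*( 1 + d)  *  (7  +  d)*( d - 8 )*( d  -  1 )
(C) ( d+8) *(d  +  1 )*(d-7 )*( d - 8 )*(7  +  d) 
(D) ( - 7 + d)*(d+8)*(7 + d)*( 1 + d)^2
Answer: A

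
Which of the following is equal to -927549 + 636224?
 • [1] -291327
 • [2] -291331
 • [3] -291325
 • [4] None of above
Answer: 3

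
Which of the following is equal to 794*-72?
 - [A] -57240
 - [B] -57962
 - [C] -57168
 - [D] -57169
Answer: C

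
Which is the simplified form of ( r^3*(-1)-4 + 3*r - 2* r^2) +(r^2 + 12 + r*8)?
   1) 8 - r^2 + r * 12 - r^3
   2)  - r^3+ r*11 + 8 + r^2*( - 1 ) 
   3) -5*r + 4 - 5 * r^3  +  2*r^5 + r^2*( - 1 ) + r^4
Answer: 2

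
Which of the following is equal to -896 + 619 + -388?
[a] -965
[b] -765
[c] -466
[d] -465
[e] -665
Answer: e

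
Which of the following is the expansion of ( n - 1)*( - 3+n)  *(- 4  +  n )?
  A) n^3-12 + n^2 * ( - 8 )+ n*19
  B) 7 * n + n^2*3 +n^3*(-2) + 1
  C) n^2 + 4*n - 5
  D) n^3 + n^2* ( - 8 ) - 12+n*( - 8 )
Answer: A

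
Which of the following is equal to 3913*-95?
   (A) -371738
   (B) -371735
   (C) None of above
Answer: B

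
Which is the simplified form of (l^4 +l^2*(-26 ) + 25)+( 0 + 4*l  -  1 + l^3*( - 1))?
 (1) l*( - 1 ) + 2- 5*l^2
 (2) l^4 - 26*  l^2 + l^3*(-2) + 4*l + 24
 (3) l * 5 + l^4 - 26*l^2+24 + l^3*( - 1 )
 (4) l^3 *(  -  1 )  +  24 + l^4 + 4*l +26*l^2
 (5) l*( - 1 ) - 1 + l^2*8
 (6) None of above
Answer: 6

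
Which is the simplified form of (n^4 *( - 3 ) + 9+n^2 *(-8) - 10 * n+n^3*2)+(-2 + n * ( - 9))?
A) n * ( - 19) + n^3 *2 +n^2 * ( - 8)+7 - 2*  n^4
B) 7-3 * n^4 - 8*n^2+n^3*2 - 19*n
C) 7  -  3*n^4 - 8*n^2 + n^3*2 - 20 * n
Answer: B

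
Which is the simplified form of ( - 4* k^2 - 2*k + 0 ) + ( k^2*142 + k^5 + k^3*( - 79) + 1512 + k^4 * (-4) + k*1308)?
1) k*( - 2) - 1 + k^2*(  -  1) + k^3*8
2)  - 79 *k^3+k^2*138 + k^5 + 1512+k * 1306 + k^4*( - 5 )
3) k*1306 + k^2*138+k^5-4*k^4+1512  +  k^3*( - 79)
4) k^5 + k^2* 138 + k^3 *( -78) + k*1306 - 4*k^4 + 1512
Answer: 3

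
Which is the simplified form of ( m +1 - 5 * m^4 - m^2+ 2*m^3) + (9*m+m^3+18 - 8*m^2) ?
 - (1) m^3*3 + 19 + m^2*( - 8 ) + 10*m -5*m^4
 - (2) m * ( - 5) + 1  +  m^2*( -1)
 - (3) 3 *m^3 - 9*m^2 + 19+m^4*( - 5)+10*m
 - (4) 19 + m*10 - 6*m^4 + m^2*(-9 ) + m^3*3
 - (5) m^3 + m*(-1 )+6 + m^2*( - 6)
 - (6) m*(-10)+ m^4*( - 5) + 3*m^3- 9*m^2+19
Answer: 3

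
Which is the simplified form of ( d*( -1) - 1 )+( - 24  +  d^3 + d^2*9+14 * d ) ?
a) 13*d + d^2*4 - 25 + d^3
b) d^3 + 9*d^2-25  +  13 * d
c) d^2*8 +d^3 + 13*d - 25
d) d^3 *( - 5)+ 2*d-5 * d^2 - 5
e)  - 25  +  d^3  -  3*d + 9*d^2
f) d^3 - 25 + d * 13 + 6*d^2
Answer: b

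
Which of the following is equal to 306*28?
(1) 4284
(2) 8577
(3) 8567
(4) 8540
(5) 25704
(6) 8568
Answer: 6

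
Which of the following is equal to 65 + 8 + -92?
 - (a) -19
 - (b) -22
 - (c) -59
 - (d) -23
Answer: a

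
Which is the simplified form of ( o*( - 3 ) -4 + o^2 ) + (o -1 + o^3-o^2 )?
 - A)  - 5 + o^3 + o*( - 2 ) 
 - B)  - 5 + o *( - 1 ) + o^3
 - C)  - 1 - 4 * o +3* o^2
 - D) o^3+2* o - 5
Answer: A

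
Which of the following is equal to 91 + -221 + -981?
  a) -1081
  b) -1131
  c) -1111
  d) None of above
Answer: c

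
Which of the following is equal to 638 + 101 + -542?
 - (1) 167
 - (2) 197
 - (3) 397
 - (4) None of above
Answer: 2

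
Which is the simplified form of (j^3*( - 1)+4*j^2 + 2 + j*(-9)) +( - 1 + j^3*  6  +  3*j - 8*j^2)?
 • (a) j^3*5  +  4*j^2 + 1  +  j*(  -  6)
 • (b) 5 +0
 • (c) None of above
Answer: c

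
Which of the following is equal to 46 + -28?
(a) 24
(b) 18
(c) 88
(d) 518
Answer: b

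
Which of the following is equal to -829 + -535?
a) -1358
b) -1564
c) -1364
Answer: c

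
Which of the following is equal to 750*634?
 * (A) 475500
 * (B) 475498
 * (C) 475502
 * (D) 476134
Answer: A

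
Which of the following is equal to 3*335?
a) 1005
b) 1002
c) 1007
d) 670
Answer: a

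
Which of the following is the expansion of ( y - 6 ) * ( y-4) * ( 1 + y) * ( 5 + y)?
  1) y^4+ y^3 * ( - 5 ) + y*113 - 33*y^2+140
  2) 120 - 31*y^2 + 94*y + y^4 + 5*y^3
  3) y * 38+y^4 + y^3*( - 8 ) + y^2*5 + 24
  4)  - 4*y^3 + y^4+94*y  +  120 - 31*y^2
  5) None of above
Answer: 4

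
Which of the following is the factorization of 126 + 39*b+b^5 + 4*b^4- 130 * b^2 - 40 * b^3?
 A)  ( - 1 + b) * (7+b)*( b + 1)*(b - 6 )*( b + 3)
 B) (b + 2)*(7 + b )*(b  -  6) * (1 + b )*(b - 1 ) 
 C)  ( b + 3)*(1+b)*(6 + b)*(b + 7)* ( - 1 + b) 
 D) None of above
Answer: A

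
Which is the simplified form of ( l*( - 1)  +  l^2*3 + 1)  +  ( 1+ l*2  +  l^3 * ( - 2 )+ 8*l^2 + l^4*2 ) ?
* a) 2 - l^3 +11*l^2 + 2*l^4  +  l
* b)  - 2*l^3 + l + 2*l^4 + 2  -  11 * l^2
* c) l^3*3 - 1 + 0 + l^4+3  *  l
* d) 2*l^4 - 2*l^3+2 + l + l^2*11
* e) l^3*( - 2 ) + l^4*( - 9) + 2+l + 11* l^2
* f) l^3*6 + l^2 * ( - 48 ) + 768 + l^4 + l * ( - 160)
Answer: d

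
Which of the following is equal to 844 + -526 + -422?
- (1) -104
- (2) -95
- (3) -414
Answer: 1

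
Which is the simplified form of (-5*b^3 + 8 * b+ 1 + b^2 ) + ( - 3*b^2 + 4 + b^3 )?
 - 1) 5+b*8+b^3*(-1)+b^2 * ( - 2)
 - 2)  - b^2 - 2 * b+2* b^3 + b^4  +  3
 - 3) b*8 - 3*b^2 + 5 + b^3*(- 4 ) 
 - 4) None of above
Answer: 4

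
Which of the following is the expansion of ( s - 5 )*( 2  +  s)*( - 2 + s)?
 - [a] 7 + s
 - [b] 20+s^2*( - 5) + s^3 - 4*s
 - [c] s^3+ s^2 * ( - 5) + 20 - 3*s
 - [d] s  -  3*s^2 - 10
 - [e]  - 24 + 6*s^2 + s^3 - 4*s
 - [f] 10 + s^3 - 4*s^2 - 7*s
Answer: b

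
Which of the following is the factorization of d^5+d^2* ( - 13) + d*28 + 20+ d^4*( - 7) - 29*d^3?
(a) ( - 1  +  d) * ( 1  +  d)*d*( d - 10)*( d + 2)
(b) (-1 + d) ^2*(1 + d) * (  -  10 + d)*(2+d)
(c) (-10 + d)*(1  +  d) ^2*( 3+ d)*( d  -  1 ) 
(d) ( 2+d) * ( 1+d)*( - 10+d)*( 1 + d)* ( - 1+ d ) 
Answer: d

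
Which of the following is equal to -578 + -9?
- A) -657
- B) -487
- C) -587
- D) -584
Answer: C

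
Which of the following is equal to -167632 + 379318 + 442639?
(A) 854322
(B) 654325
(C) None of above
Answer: B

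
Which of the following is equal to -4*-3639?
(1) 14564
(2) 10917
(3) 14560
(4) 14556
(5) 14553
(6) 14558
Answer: 4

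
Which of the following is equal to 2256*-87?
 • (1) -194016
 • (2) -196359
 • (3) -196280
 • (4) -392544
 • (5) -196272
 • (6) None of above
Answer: 5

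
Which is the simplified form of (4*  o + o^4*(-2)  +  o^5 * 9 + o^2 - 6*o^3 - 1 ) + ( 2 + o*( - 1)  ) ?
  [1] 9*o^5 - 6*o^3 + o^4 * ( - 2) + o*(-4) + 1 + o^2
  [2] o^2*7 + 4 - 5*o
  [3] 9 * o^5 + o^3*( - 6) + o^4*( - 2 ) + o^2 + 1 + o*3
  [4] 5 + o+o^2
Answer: 3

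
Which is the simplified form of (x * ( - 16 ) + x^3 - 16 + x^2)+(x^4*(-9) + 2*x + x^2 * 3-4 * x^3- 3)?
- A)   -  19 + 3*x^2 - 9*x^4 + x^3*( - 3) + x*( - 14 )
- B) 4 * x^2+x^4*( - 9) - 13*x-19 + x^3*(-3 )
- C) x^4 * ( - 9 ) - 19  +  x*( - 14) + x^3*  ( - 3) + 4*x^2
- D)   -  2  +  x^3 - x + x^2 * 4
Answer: C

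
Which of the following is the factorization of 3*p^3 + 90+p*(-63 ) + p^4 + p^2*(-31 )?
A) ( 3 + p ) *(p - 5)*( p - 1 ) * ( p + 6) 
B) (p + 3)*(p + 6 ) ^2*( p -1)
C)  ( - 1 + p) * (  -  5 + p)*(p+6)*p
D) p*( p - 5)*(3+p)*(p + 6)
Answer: A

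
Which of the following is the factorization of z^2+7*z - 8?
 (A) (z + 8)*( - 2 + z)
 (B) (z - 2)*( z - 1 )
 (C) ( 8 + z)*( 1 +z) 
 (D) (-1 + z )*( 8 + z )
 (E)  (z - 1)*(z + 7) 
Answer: D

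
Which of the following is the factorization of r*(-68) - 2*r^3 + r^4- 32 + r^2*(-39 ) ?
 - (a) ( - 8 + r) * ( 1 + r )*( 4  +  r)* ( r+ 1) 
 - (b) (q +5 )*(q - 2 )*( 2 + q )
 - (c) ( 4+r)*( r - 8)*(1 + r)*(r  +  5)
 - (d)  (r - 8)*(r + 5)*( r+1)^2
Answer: a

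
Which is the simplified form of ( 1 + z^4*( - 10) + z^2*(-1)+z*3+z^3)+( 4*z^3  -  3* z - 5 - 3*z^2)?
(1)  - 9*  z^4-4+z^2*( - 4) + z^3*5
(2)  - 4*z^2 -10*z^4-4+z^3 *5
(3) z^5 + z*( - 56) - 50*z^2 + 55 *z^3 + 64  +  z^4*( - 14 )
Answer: 2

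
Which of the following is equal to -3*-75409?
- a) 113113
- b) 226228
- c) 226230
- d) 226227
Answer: d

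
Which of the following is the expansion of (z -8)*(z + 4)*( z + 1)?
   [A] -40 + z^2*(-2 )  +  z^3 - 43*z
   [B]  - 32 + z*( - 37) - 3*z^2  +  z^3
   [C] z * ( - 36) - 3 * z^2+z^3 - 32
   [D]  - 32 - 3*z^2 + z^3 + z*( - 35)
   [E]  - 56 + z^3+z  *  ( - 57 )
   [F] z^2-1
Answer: C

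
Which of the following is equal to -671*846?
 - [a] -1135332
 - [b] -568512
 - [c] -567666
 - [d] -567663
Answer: c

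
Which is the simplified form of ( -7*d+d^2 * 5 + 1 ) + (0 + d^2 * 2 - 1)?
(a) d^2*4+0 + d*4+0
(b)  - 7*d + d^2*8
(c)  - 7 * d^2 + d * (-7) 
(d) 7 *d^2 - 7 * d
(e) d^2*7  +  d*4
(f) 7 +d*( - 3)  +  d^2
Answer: d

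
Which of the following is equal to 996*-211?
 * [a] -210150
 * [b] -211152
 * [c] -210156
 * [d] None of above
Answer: c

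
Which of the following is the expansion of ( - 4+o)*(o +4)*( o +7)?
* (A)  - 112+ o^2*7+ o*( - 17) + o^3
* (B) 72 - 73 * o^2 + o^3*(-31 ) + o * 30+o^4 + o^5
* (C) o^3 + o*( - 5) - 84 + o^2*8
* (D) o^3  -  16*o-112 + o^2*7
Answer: D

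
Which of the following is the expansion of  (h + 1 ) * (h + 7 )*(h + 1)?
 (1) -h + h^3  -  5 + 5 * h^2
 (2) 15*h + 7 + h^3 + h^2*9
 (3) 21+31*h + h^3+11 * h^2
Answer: 2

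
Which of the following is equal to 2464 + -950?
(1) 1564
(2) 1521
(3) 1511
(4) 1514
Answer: 4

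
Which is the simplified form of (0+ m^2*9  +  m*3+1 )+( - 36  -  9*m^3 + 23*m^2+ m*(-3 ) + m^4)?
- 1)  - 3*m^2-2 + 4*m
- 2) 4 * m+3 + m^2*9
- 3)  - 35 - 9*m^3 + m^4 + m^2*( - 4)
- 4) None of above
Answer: 4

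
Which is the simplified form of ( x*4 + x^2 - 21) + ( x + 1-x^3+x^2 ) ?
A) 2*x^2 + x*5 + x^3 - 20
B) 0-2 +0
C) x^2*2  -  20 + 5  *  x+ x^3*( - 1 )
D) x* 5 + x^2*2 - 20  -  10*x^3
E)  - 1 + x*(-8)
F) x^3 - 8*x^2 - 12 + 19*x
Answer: C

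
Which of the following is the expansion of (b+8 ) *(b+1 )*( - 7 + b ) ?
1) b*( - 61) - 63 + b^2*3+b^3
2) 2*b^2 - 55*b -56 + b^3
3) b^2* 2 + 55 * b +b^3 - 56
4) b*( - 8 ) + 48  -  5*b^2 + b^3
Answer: 2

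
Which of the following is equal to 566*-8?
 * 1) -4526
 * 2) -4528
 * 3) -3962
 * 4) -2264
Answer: 2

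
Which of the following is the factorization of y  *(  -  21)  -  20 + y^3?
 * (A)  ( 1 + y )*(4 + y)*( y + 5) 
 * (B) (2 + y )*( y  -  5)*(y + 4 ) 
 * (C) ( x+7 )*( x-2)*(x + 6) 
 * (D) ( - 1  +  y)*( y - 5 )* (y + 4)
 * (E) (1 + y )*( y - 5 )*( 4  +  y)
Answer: E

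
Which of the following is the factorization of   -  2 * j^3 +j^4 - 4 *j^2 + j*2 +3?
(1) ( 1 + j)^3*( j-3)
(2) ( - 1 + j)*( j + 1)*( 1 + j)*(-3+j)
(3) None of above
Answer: 2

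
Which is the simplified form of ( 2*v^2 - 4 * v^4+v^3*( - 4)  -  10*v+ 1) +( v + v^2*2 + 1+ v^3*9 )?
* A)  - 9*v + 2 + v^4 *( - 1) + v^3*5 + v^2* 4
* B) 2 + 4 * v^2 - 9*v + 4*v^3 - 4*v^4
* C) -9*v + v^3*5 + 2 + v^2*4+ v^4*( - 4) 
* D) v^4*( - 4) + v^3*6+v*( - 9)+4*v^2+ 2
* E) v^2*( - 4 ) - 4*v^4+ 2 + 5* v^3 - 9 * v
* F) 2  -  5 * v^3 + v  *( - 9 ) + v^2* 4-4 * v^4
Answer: C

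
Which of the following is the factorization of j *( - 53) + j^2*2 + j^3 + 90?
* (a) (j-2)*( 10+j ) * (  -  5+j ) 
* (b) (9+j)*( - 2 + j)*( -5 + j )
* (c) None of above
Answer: b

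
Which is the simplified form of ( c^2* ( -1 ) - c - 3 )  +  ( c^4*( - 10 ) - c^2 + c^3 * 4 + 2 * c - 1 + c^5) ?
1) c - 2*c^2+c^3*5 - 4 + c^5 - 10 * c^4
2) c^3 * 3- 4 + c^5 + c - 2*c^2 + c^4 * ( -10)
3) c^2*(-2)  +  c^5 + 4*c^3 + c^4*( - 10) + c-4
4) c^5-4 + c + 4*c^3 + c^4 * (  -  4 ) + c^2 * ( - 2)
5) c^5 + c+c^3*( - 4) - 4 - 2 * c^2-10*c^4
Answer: 3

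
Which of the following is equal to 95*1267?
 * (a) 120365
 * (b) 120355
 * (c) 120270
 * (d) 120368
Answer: a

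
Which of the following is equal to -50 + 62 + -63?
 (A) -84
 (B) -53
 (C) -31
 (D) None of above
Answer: D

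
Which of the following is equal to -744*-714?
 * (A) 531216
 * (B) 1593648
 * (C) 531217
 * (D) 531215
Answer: A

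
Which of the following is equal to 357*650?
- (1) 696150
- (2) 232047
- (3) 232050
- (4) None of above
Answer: 3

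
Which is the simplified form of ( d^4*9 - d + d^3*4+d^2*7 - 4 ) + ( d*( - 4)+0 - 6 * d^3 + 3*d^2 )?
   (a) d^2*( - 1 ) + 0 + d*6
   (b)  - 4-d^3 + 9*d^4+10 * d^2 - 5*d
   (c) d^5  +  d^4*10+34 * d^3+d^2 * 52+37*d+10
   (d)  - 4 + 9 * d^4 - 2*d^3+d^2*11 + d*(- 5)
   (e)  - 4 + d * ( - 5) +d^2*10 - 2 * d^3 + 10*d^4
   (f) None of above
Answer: f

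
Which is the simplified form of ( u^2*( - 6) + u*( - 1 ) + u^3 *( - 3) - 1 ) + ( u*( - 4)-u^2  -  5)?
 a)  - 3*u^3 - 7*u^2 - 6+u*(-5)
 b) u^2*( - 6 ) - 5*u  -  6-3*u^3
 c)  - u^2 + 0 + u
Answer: a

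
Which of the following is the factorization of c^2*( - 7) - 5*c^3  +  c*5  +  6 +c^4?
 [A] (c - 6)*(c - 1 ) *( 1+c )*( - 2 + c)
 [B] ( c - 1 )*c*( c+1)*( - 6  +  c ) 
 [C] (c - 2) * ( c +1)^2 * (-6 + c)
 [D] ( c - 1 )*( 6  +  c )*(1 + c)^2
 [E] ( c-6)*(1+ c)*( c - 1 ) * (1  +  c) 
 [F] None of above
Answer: E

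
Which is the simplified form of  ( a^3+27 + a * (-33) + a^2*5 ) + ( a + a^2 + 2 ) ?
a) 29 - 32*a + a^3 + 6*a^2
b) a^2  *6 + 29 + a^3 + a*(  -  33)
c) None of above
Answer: a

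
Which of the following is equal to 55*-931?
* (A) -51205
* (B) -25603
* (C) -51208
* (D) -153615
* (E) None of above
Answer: A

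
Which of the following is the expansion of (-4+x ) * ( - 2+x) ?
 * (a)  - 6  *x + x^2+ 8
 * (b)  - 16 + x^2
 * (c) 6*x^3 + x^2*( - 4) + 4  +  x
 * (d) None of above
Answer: a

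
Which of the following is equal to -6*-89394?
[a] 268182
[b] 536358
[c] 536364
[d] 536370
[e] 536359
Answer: c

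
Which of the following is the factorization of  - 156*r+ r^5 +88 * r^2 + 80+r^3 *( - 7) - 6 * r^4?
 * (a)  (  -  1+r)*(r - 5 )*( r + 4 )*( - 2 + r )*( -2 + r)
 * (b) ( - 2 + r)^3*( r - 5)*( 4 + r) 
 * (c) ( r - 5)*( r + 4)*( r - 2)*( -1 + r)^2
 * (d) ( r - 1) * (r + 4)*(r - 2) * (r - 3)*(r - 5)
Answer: a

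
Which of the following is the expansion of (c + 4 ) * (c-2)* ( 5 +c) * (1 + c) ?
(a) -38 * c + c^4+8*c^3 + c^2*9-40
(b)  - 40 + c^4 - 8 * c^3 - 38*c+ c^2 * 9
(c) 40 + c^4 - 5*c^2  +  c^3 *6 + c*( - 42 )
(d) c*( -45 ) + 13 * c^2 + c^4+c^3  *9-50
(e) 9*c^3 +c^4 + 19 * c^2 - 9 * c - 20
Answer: a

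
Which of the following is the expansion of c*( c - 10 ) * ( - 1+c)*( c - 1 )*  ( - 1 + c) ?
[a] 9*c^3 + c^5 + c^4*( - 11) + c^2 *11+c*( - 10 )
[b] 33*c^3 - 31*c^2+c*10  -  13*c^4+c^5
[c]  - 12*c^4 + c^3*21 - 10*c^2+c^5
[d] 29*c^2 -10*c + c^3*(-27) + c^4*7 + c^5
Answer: b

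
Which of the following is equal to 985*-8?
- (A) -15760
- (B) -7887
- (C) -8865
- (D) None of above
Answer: D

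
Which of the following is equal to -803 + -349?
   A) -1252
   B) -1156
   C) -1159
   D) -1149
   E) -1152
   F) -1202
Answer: E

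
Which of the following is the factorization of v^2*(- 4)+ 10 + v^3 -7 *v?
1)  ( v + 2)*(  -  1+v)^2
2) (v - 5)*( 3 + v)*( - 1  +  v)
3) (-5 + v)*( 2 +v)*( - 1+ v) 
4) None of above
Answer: 3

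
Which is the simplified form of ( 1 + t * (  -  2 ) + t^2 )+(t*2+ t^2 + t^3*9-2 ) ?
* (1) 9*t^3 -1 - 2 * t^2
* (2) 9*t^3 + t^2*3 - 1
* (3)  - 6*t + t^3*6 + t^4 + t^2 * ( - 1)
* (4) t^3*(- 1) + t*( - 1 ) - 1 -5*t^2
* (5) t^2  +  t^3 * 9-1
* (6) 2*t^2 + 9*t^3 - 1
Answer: 6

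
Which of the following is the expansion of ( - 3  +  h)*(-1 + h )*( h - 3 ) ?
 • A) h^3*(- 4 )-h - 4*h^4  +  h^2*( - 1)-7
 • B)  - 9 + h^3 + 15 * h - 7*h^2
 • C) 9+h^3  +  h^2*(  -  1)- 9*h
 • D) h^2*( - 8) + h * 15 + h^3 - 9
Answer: B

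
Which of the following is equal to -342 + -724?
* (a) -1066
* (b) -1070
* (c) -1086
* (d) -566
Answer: a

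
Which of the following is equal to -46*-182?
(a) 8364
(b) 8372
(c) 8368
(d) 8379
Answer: b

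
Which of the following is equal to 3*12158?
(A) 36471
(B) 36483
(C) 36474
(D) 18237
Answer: C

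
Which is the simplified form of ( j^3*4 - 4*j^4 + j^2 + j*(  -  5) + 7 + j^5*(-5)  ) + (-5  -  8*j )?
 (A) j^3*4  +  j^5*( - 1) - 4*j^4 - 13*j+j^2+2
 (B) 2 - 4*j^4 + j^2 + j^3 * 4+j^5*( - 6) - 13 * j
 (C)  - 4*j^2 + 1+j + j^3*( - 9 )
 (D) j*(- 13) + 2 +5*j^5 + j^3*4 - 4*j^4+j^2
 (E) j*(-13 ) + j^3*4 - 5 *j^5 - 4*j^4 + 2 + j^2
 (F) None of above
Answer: E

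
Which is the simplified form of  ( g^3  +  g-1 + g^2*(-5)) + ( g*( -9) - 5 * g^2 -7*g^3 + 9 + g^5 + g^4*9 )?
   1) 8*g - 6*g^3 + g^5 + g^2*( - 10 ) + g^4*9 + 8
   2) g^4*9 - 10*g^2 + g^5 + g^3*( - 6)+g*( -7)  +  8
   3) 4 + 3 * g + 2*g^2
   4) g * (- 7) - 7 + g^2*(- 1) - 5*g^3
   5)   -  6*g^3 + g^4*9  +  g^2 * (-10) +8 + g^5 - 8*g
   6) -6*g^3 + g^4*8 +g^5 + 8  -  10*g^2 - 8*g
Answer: 5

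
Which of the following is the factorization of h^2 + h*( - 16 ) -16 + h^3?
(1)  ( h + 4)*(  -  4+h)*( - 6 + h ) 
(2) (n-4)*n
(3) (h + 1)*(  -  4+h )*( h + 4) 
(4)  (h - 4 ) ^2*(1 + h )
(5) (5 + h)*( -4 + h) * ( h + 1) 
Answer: 3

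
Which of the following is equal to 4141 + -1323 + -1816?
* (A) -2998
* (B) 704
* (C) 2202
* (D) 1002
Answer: D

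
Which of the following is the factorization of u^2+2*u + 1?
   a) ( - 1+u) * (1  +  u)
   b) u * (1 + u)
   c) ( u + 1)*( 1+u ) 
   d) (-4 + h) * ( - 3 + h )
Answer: c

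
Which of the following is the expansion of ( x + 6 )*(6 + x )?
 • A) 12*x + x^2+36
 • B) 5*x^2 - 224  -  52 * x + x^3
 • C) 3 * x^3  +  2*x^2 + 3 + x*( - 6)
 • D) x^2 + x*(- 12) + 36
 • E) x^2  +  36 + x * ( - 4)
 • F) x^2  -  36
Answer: A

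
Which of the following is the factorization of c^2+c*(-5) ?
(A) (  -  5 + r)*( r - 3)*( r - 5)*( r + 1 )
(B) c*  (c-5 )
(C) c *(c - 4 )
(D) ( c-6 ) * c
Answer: B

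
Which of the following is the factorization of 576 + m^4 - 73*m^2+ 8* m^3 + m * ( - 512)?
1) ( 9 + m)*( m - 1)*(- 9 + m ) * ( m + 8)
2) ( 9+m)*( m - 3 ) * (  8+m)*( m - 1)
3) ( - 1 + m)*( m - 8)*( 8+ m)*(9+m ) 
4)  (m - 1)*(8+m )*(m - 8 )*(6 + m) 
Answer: 3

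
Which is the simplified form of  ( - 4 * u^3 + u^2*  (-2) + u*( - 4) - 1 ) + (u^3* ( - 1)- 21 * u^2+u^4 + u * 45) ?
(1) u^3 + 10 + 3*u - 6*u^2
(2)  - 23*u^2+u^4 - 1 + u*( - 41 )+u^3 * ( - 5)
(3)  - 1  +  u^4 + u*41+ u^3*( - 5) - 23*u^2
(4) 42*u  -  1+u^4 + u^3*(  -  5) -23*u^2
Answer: 3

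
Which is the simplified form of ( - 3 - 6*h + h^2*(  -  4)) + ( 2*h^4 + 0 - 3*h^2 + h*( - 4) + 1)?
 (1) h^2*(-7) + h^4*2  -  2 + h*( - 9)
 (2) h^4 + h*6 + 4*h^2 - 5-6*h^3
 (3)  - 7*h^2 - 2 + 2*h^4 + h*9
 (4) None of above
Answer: 4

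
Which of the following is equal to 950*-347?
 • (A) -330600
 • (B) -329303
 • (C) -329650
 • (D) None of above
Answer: C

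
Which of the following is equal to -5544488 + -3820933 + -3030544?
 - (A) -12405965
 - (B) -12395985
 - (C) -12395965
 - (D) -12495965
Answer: C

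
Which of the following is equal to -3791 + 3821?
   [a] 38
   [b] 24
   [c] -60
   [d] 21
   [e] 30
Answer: e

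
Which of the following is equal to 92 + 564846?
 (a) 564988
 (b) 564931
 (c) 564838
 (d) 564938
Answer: d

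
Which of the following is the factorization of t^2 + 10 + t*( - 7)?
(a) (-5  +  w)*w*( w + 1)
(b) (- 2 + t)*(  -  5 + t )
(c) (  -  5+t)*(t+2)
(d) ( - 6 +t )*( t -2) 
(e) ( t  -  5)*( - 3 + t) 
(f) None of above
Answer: b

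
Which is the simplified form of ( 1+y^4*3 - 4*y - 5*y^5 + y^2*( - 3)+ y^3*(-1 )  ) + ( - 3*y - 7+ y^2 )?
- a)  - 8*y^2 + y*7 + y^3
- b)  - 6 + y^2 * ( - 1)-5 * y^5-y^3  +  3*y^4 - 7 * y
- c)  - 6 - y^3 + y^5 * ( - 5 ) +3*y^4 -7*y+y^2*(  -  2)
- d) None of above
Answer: c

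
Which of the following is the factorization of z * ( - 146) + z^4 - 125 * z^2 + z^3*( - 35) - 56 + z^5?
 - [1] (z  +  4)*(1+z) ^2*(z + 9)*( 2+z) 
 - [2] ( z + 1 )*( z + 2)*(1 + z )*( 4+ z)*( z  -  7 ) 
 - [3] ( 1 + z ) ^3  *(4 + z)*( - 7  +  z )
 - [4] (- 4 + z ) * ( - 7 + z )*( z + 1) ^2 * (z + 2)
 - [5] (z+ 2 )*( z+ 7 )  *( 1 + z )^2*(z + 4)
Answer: 2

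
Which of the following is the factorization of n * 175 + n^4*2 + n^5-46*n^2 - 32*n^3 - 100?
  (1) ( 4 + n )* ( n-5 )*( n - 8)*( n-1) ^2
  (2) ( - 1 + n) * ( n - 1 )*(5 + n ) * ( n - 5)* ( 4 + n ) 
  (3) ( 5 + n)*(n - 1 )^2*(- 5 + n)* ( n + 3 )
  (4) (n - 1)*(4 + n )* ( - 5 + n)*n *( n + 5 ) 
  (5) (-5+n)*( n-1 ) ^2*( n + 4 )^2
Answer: 2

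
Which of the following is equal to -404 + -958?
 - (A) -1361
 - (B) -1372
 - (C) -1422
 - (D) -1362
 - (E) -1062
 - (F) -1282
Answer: D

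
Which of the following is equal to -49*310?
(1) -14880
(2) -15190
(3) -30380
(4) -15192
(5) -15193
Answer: 2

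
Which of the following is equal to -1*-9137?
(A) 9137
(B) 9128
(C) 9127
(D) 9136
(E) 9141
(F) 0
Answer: A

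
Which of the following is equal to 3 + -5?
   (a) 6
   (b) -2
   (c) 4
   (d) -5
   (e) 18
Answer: b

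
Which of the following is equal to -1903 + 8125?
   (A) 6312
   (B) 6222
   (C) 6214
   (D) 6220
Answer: B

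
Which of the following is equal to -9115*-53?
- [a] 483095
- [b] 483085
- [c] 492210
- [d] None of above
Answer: a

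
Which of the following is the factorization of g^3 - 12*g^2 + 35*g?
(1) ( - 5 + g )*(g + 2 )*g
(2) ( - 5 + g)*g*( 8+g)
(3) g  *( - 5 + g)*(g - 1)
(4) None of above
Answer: 4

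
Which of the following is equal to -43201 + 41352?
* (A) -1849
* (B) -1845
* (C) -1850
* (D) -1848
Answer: A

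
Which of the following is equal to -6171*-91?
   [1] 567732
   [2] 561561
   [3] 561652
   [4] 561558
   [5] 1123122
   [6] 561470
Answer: 2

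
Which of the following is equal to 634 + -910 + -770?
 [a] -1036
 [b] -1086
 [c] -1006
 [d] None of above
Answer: d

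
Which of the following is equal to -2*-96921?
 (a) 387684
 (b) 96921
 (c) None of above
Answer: c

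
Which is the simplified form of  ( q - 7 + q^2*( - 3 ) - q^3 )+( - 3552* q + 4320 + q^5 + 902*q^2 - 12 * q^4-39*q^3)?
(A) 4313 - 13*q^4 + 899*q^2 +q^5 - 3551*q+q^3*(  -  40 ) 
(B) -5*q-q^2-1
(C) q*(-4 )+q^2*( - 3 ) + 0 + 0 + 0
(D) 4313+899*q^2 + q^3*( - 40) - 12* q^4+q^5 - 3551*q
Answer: D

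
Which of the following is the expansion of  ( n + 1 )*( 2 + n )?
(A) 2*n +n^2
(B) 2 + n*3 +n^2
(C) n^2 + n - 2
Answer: B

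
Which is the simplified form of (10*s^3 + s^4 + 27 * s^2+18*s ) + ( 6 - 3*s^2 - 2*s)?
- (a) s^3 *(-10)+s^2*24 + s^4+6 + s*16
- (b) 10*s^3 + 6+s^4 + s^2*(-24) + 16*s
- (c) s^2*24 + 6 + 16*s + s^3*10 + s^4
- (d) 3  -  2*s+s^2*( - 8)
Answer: c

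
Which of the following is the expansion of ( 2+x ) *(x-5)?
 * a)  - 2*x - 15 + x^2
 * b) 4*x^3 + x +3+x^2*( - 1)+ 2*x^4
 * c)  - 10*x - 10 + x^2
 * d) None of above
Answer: d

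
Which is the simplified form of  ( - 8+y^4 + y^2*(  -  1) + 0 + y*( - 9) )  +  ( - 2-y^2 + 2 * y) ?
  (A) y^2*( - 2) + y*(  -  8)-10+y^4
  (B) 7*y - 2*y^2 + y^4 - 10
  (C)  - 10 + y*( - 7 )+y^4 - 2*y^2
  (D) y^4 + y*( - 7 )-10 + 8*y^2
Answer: C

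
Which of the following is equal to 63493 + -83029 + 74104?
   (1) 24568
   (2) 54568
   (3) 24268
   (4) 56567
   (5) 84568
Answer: 2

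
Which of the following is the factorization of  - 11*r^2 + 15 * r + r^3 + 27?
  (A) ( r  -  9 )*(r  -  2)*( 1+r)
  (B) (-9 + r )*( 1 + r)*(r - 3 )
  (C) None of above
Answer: B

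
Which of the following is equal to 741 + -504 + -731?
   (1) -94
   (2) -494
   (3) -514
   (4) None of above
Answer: 2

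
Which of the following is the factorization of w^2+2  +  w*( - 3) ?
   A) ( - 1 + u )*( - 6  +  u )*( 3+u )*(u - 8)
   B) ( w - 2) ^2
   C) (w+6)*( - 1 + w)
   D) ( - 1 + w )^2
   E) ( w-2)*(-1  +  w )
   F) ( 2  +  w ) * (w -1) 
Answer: E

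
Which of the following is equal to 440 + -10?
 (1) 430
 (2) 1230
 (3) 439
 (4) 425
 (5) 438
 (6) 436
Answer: 1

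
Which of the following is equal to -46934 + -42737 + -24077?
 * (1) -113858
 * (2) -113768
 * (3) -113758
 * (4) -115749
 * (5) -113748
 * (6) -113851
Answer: 5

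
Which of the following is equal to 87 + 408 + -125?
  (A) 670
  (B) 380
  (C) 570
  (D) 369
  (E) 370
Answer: E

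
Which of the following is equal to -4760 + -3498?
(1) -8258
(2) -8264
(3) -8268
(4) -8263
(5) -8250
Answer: 1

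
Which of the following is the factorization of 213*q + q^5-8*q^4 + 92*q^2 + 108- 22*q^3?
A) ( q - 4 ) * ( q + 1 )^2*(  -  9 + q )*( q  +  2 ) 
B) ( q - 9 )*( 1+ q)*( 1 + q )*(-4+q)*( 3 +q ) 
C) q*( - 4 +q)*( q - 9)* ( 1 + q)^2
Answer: B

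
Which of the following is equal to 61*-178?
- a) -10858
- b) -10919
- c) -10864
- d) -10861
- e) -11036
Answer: a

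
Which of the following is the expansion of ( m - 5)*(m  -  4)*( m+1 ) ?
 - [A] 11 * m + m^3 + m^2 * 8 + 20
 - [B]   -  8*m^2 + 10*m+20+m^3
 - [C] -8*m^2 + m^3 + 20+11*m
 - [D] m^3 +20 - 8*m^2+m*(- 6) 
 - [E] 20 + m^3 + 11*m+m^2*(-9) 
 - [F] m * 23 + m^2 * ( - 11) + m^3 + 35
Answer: C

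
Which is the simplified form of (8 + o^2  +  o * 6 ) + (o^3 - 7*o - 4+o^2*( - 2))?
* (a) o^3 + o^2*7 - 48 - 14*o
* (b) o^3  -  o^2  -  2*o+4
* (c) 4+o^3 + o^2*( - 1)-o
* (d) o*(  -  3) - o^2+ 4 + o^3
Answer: c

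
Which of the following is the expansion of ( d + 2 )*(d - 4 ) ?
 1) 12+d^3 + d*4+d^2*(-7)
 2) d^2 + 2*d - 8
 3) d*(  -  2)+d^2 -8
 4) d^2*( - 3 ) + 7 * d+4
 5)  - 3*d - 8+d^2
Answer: 3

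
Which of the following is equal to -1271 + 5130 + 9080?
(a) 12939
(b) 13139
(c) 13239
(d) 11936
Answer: a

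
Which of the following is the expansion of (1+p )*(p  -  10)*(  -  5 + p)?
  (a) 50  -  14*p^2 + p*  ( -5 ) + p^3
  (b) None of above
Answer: b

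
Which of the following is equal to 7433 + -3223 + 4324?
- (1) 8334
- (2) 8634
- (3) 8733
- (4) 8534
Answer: 4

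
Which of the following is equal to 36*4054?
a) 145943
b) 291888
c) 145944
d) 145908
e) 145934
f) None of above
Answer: c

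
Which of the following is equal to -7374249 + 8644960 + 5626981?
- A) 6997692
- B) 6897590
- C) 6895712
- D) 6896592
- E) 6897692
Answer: E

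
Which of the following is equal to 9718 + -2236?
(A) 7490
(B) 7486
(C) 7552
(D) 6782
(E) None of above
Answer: E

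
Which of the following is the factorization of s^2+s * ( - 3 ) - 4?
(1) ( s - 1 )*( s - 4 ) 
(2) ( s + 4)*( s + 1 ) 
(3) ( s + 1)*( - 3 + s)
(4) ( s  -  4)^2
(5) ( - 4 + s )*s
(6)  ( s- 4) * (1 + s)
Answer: 6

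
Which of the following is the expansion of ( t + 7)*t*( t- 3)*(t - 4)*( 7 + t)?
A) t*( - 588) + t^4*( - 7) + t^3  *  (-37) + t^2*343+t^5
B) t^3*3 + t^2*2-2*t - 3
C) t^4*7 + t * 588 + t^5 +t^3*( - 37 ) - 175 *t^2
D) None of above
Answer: C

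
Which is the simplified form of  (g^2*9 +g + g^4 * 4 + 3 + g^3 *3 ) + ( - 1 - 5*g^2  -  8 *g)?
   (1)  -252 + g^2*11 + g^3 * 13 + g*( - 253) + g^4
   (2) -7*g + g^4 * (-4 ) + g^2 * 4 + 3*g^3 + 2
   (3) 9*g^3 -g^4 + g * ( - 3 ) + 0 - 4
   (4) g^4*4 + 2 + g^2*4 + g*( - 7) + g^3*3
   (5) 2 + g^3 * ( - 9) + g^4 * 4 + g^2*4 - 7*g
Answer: 4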